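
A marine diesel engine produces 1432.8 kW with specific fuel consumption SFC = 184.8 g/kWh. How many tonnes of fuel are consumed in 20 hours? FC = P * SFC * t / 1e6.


Formula: FC (tonnes) = P * SFC * t / 1,000,000
Step 1 — P * SFC * t = 1432.8 * 184.8 * 20 = 5295628.8 g
Step 2 — FC (tonnes) = 5295628.8 / 1,000,000 ≈ 5.2956 tonnes (5 s.f.)

5.2956 tonnes


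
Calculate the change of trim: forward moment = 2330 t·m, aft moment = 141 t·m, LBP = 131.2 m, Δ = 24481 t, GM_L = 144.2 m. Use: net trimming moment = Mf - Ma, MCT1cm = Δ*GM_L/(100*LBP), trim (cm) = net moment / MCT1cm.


Formula: net trimming moment = Mf - Ma; MCT1cm = Δ*GM_L/(100*LBP); trim = net moment / MCT1cm
Step 1 — net trimming moment = 2330 - 141 = 2189 t·m
Step 2 — MCT1cm = 24481 * 144.2 / (100 * 131.2) = 269.0671 t·m/cm
Step 3 — trim = 2189 / 269.0671 ≈ 8.1355 cm (5 s.f.)

8.1355 cm


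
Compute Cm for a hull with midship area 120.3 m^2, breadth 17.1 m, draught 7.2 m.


Formula: Cm = Am / (B * T)
Step 1 — B * T = 17.1 * 7.2 = 123.12 m^2
Step 2 — Cm = 120.3 / 123.12 ≈ 0.97710 (5 s.f.)

0.97710


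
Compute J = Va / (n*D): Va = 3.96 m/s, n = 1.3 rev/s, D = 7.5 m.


Formula: J = Va / (n * D)
Step 1 — n * D = 1.3 * 7.5 = 9.75
Step 2 — J = 3.96 / 9.75 ≈ 0.40615 (5 s.f.)

0.40615


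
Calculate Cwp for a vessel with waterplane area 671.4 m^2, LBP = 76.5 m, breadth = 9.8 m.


Formula: Cwp = Aw / (L * B)
Step 1 — L * B = 76.5 * 9.8 = 749.7 m^2
Step 2 — Cwp = 671.4 / 749.7 ≈ 0.89556 (5 s.f.)

0.89556


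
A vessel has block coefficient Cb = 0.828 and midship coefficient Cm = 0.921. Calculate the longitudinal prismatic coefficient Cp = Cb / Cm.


Formula: Cp = Cb / Cm
Substituting: Cp = 0.828 / 0.921
Result: Cp ≈ 0.89902 (5 s.f.)

0.89902


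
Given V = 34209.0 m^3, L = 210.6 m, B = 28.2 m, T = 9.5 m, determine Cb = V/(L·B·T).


Formula: Cb = V / (L * B * T)
Step 1 — L * B * T = 210.6 * 28.2 * 9.5 = 56419.74 m^3
Step 2 — Cb = 34209.0 / 56419.74 ≈ 0.60633 (5 s.f.)

0.60633


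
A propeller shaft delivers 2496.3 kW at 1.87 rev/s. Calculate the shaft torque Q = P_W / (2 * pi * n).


Formula: Q = P_W / (2 * pi * n)
Step 1 — P_W = 2496.3 kW * 1000 = 2496300.0 W
Step 2 — 2 * pi * n = 2 * pi * 1.87 = 11.749557
Step 3 — Q = 2496300.0 / 11.749557 ≈ 212460 N·m (5 s.f.)

212460 N·m


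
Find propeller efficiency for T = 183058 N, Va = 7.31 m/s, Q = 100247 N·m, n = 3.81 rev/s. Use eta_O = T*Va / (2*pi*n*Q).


Formula: eta = T * Va / (2 * pi * n * Q)
Step 1 — numerator = T * Va = 183058 * 7.31 = 1338153.98
Step 2 — 2 * pi * n = 2 * pi * 3.81 = 23.938936
Step 3 — denominator = 23.938936 * 100247 = 2399806.52
Step 4 — eta = 1338153.98 / 2399806.52 ≈ 0.55761 (5 s.f.)

0.55761


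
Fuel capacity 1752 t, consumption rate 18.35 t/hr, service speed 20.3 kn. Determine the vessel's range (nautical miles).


Formula: endurance = fuel / rate; range = endurance * speed
Step 1 — endurance = 1752 / 18.35 = 95.4768 hours
Step 2 — range = 95.4768 * 20.3 ≈ 1938.2 nautical miles (5 s.f.)

1938.2 NM


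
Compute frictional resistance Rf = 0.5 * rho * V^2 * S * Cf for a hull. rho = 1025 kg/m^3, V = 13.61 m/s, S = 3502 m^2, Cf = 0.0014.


Formula: Rf = 0.5 * rho * V^2 * S * Cf
Step 1 — V^2 = 13.61^2 = 185.2321
Step 2 — 0.5 * rho * V^2 = 0.5 * 1025 * 185.2321 = 94931.45125
Step 3 — Rf = 94931.45125 * 3502 * 0.0014 ≈ 465430 N (5 s.f.)

465430 N


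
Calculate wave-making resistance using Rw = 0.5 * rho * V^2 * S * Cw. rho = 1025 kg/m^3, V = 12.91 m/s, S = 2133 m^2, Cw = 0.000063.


Formula: Rw = 0.5 * rho * V^2 * S * Cw
Step 1 — V^2 = 12.91^2 = 166.6681
Step 2 — 0.5 * rho * V^2 = 0.5 * 1025 * 166.6681 = 85417.40125
Step 3 — Rw = 85417.40125 * 2133 * 0.000063 ≈ 11478 N (5 s.f.)

11478 N


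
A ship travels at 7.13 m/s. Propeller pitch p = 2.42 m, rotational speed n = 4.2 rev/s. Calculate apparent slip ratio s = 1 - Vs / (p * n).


Formula: s = 1 - Vs / (p * n)
Step 1 — p * n = 2.42 * 4.2 = 10.164
Step 2 — Vs / (p*n) = 7.13 / 10.164 = 0.701495 (6 d.p.)
Step 3 — s = 1 - 0.701495 = 0.298505

0.298505


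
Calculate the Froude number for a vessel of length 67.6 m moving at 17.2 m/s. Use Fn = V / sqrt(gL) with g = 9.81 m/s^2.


Formula: Fn = V / sqrt(g * L)
Step 1 — g * L = 9.81 * 67.6 = 663.156
Step 2 — sqrt(g * L) = sqrt(663.156) = 25.751815
Step 3 — Fn = 17.2 / 25.751815 ≈ 0.66791 (5 s.f.)

0.66791


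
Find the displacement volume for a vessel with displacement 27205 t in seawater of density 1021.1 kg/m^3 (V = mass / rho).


Formula: V = mass / rho
Step 1 — convert tonnes to kg: 27205 t * 1000 = 27205000 kg
Step 2 — V = 27205000 / 1021.1 ≈ 26643 m^3 (5 s.f.)

26643 m^3


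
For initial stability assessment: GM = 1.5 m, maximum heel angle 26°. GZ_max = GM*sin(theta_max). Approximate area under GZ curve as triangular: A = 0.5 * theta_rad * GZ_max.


Formula: GZ_max = GM * sin(theta); Area = 0.5 * theta_rad * GZ_max
Step 1 — GZ_max = 1.5 * sin(26°) = 1.5 * 0.438371 = 0.657556 m
Step 2 — theta_rad = 26 * pi/180 = 0.453786 rad
Step 3 — Area = 0.5 * 0.453786 * 0.657556 ≈ 0.14919 m·rad (5 s.f.)

0.14919 m·rad


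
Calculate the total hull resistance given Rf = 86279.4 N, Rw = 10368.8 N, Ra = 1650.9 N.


Formula: Rt = Rf + Rw + Ra
Substituting: Rt = 86279.4 + 10368.8 + 1650.9
Result: Rt = 98299.1 N

98299.1 N


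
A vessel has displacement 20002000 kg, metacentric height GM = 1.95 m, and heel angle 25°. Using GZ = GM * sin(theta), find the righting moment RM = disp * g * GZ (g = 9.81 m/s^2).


Formula: GZ = GM * sin(theta); RM = disp * g * GZ
Step 1 — GZ = 1.95 * sin(25°) = 1.95 * 0.422618 = 0.824105 m
Step 2 — RM = 20002000 * 9.81 * 0.824105 ≈ 161710000 N·m (5 s.f.)

161710000 N·m


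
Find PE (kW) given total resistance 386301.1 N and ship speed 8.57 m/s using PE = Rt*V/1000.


Formula: PE = Rt * V / 1000 (kW)
Step 1 — PE (W) = 386301.1 * 8.57 = 3310600.427 W
Step 2 — PE (kW) = 3310600.427 / 1000 ≈ 3310.6 kW (5 s.f.)

3310.6 kW


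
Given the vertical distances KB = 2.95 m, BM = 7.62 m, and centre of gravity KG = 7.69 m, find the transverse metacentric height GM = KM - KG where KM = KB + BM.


Formula: GM = KB + BM - KG
Step 1 — KM = KB + BM = 2.95 + 7.62 = 10.57 m
Step 2 — GM = KM - KG = 10.57 - 7.69 = 2.88 m

2.88 m


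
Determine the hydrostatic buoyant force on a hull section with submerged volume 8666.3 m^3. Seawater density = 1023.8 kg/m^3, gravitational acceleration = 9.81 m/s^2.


Formula: Fb = rho * g * V
Substituting: Fb = 1023.8 * 9.81 * 8666.3
Intermediate: 1023.8 * 9.81 = 10043.478
Result: Fb = 10043.478 * 8666.3 ≈ 87040000 N (5 s.f.)

87040000 N


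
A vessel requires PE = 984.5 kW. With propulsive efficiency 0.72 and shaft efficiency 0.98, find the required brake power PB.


Formula: PB = PE / (eta_D * eta_S)
Step 1 — combined efficiency = eta_D * eta_S = 0.72 * 0.98 = 0.7056
Step 2 — PB = 984.5 / 0.7056 ≈ 1395.3 kW (5 s.f.)

1395.3 kW


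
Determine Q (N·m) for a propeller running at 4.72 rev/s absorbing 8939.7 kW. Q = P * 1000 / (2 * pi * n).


Formula: Q = P_W / (2 * pi * n)
Step 1 — P_W = 8939.7 kW * 1000 = 8939700.0 W
Step 2 — 2 * pi * n = 2 * pi * 4.72 = 29.656635
Step 3 — Q = 8939700.0 / 29.656635 ≈ 301440 N·m (5 s.f.)

301440 N·m


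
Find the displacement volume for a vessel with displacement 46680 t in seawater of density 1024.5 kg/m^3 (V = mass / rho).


Formula: V = mass / rho
Step 1 — convert tonnes to kg: 46680 t * 1000 = 46680000 kg
Step 2 — V = 46680000 / 1024.5 ≈ 45564 m^3 (5 s.f.)

45564 m^3


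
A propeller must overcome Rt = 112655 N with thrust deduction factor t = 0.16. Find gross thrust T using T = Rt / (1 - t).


Formula: T = Rt / (1 - t)
Step 1 — (1 - t) = 1 - 0.16 = 0.84
Step 2 — T = 112655 / 0.84 ≈ 134110 N (5 s.f.)

134110 N


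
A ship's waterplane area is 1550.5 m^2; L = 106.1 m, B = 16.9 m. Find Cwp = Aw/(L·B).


Formula: Cwp = Aw / (L * B)
Step 1 — L * B = 106.1 * 16.9 = 1793.09 m^2
Step 2 — Cwp = 1550.5 / 1793.09 ≈ 0.86471 (5 s.f.)

0.86471


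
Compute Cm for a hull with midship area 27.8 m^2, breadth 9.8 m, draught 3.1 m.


Formula: Cm = Am / (B * T)
Step 1 — B * T = 9.8 * 3.1 = 30.38 m^2
Step 2 — Cm = 27.8 / 30.38 ≈ 0.91508 (5 s.f.)

0.91508


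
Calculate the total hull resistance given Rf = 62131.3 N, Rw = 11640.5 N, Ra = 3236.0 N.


Formula: Rt = Rf + Rw + Ra
Substituting: Rt = 62131.3 + 11640.5 + 3236.0
Result: Rt = 77007.8 N

77007.8 N


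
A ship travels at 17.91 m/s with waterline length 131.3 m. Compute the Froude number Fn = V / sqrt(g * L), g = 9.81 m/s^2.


Formula: Fn = V / sqrt(g * L)
Step 1 — g * L = 9.81 * 131.3 = 1288.053
Step 2 — sqrt(g * L) = sqrt(1288.053) = 35.889455
Step 3 — Fn = 17.91 / 35.889455 ≈ 0.49903 (5 s.f.)

0.49903


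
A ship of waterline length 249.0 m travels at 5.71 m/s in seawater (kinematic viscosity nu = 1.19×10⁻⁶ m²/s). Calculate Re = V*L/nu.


Formula: Re = V * L / nu
Step 1 — V * L = 5.71 * 249.0 = 1421.79 m^2/s
Step 2 — Re = 1421.79 / 1.19e-6 = 1.19e+09

1.19e+09


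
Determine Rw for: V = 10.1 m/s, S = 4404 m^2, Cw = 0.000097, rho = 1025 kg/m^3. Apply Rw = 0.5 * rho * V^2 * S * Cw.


Formula: Rw = 0.5 * rho * V^2 * S * Cw
Step 1 — V^2 = 10.1^2 = 102.01
Step 2 — 0.5 * rho * V^2 = 0.5 * 1025 * 102.01 = 52280.125
Step 3 — Rw = 52280.125 * 4404 * 0.000097 ≈ 22333 N (5 s.f.)

22333 N


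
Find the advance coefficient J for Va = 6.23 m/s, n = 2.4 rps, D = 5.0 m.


Formula: J = Va / (n * D)
Step 1 — n * D = 2.4 * 5.0 = 12.0
Step 2 — J = 6.23 / 12.0 ≈ 0.51917 (5 s.f.)

0.51917


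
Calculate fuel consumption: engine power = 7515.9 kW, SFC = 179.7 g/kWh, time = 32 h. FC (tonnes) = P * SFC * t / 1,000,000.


Formula: FC (tonnes) = P * SFC * t / 1,000,000
Step 1 — P * SFC * t = 7515.9 * 179.7 * 32 = 43219431.36 g
Step 2 — FC (tonnes) = 43219431.36 / 1,000,000 ≈ 43.219 tonnes (5 s.f.)

43.219 tonnes


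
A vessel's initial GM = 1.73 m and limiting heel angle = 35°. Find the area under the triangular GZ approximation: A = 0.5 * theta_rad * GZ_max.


Formula: GZ_max = GM * sin(theta); Area = 0.5 * theta_rad * GZ_max
Step 1 — GZ_max = 1.73 * sin(35°) = 1.73 * 0.573576 = 0.992286 m
Step 2 — theta_rad = 35 * pi/180 = 0.610865 rad
Step 3 — Area = 0.5 * 0.610865 * 0.992286 ≈ 0.30308 m·rad (5 s.f.)

0.30308 m·rad


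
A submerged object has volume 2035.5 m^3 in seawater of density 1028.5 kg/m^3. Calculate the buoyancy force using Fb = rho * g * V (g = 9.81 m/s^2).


Formula: Fb = rho * g * V
Substituting: Fb = 1028.5 * 9.81 * 2035.5
Intermediate: 1028.5 * 9.81 = 10089.585
Result: Fb = 10089.585 * 2035.5 ≈ 20537000 N (5 s.f.)

20537000 N


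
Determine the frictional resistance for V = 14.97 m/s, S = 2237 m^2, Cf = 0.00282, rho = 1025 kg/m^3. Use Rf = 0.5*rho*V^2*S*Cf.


Formula: Rf = 0.5 * rho * V^2 * S * Cf
Step 1 — V^2 = 14.97^2 = 224.1009
Step 2 — 0.5 * rho * V^2 = 0.5 * 1025 * 224.1009 = 114851.71125
Step 3 — Rf = 114851.71125 * 2237 * 0.00282 ≈ 724520 N (5 s.f.)

724520 N


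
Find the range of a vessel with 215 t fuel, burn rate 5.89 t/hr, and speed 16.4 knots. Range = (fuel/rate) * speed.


Formula: endurance = fuel / rate; range = endurance * speed
Step 1 — endurance = 215 / 5.89 = 36.5025 hours
Step 2 — range = 36.5025 * 16.4 ≈ 598.64 nautical miles (5 s.f.)

598.64 NM


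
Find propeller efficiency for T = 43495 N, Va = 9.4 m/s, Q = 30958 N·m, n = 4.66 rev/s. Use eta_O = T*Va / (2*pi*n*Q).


Formula: eta = T * Va / (2 * pi * n * Q)
Step 1 — numerator = T * Va = 43495 * 9.4 = 408853.0
Step 2 — 2 * pi * n = 2 * pi * 4.66 = 29.279644
Step 3 — denominator = 29.279644 * 30958 = 906439.22
Step 4 — eta = 408853.0 / 906439.22 ≈ 0.45105 (5 s.f.)

0.45105


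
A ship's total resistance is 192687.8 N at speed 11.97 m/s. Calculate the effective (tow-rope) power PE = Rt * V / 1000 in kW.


Formula: PE = Rt * V / 1000 (kW)
Step 1 — PE (W) = 192687.8 * 11.97 = 2306472.966 W
Step 2 — PE (kW) = 2306472.966 / 1000 ≈ 2306.5 kW (5 s.f.)

2306.5 kW


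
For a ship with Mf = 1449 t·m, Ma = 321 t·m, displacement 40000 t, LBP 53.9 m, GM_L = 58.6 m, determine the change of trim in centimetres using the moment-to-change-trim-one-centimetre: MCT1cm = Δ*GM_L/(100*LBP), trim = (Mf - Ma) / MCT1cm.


Formula: net trimming moment = Mf - Ma; MCT1cm = Δ*GM_L/(100*LBP); trim = net moment / MCT1cm
Step 1 — net trimming moment = 1449 - 321 = 1128 t·m
Step 2 — MCT1cm = 40000 * 58.6 / (100 * 53.9) = 434.8794 t·m/cm
Step 3 — trim = 1128 / 434.8794 ≈ 2.5938 cm (5 s.f.)

2.5938 cm


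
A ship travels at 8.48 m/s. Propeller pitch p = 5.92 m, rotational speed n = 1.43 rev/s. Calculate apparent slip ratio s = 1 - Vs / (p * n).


Formula: s = 1 - Vs / (p * n)
Step 1 — p * n = 5.92 * 1.43 = 8.4656
Step 2 — Vs / (p*n) = 8.48 / 8.4656 = 1.001701 (6 d.p.)
Step 3 — s = 1 - 1.001701 = -0.001701

-0.001701


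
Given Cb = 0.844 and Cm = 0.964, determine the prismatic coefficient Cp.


Formula: Cp = Cb / Cm
Substituting: Cp = 0.844 / 0.964
Result: Cp ≈ 0.87552 (5 s.f.)

0.87552


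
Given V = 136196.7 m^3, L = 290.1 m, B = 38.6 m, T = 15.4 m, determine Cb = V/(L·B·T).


Formula: Cb = V / (L * B * T)
Step 1 — L * B * T = 290.1 * 38.6 * 15.4 = 172447.044 m^3
Step 2 — Cb = 136196.7 / 172447.044 ≈ 0.78979 (5 s.f.)

0.78979


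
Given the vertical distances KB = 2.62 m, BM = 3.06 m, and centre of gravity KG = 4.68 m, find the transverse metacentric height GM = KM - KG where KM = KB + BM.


Formula: GM = KB + BM - KG
Step 1 — KM = KB + BM = 2.62 + 3.06 = 5.68 m
Step 2 — GM = KM - KG = 5.68 - 4.68 = 1.0 m

1.0 m


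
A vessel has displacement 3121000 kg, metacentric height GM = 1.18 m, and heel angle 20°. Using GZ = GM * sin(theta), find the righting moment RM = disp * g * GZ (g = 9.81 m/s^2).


Formula: GZ = GM * sin(theta); RM = disp * g * GZ
Step 1 — GZ = 1.18 * sin(20°) = 1.18 * 0.34202 = 0.403584 m
Step 2 — RM = 3121000 * 9.81 * 0.403584 ≈ 12357000 N·m (5 s.f.)

12357000 N·m


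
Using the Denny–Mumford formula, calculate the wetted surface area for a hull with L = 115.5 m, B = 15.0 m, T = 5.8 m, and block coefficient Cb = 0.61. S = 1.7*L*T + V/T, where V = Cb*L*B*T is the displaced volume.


Formula: S = 1.7*L*T + V/T with V = Cb*L*B*T, i.e. S = L * (1.7*T + Cb*B)
Step 1 — 1.7*T = 1.7 * 5.8 = 9.86 m
Step 2 — Cb*B = 0.61 * 15.0 = 9.15 m
Step 3 — 1.7*T + Cb*B = 9.86 + 9.15 = 19.01 m
Step 4 — S = 115.5 * 19.01 ≈ 2195.7 m^2 (5 s.f.)

2195.7 m^2


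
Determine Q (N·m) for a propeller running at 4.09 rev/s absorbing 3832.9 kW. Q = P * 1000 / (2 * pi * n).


Formula: Q = P_W / (2 * pi * n)
Step 1 — P_W = 3832.9 kW * 1000 = 3832900.0 W
Step 2 — 2 * pi * n = 2 * pi * 4.09 = 25.698228
Step 3 — Q = 3832900.0 / 25.698228 ≈ 149150 N·m (5 s.f.)

149150 N·m


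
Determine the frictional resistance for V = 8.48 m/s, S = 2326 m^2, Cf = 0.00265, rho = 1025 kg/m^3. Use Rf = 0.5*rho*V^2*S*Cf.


Formula: Rf = 0.5 * rho * V^2 * S * Cf
Step 1 — V^2 = 8.48^2 = 71.9104
Step 2 — 0.5 * rho * V^2 = 0.5 * 1025 * 71.9104 = 36854.08
Step 3 — Rf = 36854.08 * 2326 * 0.00265 ≈ 227160 N (5 s.f.)

227160 N


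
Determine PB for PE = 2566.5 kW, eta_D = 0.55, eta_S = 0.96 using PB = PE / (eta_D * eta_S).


Formula: PB = PE / (eta_D * eta_S)
Step 1 — combined efficiency = eta_D * eta_S = 0.55 * 0.96 = 0.528
Step 2 — PB = 2566.5 / 0.528 ≈ 4860.8 kW (5 s.f.)

4860.8 kW


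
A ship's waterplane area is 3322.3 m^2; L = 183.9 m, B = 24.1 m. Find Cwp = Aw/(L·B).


Formula: Cwp = Aw / (L * B)
Step 1 — L * B = 183.9 * 24.1 = 4431.99 m^2
Step 2 — Cwp = 3322.3 / 4431.99 ≈ 0.74962 (5 s.f.)

0.74962


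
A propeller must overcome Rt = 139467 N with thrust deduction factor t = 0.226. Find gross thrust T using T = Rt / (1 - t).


Formula: T = Rt / (1 - t)
Step 1 — (1 - t) = 1 - 0.226 = 0.774
Step 2 — T = 139467 / 0.774 ≈ 180190 N (5 s.f.)

180190 N


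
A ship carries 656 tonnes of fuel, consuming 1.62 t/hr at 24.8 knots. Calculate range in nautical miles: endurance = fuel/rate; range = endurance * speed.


Formula: endurance = fuel / rate; range = endurance * speed
Step 1 — endurance = 656 / 1.62 = 404.9383 hours
Step 2 — range = 404.9383 * 24.8 ≈ 10042 nautical miles (5 s.f.)

10042 NM


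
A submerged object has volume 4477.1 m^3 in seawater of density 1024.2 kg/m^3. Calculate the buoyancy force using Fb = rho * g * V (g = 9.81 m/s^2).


Formula: Fb = rho * g * V
Substituting: Fb = 1024.2 * 9.81 * 4477.1
Intermediate: 1024.2 * 9.81 = 10047.402
Result: Fb = 10047.402 * 4477.1 ≈ 44983000 N (5 s.f.)

44983000 N


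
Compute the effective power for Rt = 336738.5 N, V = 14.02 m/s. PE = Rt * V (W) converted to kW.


Formula: PE = Rt * V / 1000 (kW)
Step 1 — PE (W) = 336738.5 * 14.02 = 4721073.77 W
Step 2 — PE (kW) = 4721073.77 / 1000 ≈ 4721.1 kW (5 s.f.)

4721.1 kW


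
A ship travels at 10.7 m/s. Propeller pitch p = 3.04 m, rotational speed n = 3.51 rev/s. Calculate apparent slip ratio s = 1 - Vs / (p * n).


Formula: s = 1 - Vs / (p * n)
Step 1 — p * n = 3.04 * 3.51 = 10.6704
Step 2 — Vs / (p*n) = 10.7 / 10.6704 = 1.002774 (6 d.p.)
Step 3 — s = 1 - 1.002774 = -0.002774

-0.002774


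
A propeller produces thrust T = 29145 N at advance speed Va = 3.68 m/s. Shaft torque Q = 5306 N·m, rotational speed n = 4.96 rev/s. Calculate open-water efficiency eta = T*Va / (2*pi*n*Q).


Formula: eta = T * Va / (2 * pi * n * Q)
Step 1 — numerator = T * Va = 29145 * 3.68 = 107253.6
Step 2 — 2 * pi * n = 2 * pi * 4.96 = 31.164599
Step 3 — denominator = 31.164599 * 5306 = 165359.36
Step 4 — eta = 107253.6 / 165359.36 ≈ 0.64861 (5 s.f.)

0.64861


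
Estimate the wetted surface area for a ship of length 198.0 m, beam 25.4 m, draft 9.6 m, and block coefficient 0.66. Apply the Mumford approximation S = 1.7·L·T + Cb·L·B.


Formula: S = 1.7*L*T + V/T with V = Cb*L*B*T, i.e. S = L * (1.7*T + Cb*B)
Step 1 — 1.7*T = 1.7 * 9.6 = 16.32 m
Step 2 — Cb*B = 0.66 * 25.4 = 16.764 m
Step 3 — 1.7*T + Cb*B = 16.32 + 16.764 = 33.084 m
Step 4 — S = 198.0 * 33.084 ≈ 6550.6 m^2 (5 s.f.)

6550.6 m^2


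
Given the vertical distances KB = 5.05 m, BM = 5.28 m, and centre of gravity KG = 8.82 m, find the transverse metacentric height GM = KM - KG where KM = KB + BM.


Formula: GM = KB + BM - KG
Step 1 — KM = KB + BM = 5.05 + 5.28 = 10.33 m
Step 2 — GM = KM - KG = 10.33 - 8.82 = 1.51 m

1.51 m


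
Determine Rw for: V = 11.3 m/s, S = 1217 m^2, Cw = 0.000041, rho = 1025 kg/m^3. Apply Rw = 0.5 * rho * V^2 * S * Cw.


Formula: Rw = 0.5 * rho * V^2 * S * Cw
Step 1 — V^2 = 11.3^2 = 127.69
Step 2 — 0.5 * rho * V^2 = 0.5 * 1025 * 127.69 = 65441.125
Step 3 — Rw = 65441.125 * 1217 * 0.000041 ≈ 3265.3 N (5 s.f.)

3265.3 N


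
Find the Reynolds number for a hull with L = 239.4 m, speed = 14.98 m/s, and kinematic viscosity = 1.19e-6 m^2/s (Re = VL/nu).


Formula: Re = V * L / nu
Step 1 — V * L = 14.98 * 239.4 = 3586.212 m^2/s
Step 2 — Re = 3586.212 / 1.19e-6 = 3.01e+09

3.01e+09


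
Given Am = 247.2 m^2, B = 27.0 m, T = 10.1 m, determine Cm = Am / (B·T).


Formula: Cm = Am / (B * T)
Step 1 — B * T = 27.0 * 10.1 = 272.7 m^2
Step 2 — Cm = 247.2 / 272.7 ≈ 0.90649 (5 s.f.)

0.90649


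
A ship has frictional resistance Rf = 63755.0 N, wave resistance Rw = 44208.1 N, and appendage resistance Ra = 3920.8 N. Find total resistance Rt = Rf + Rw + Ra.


Formula: Rt = Rf + Rw + Ra
Substituting: Rt = 63755.0 + 44208.1 + 3920.8
Result: Rt = 111883.9 N

111883.9 N


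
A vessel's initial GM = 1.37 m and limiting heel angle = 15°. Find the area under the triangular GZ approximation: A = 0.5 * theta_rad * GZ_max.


Formula: GZ_max = GM * sin(theta); Area = 0.5 * theta_rad * GZ_max
Step 1 — GZ_max = 1.37 * sin(15°) = 1.37 * 0.258819 = 0.354582 m
Step 2 — theta_rad = 15 * pi/180 = 0.261799 rad
Step 3 — Area = 0.5 * 0.261799 * 0.354582 ≈ 0.046415 m·rad (5 s.f.)

0.046415 m·rad


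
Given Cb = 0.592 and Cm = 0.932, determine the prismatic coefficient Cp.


Formula: Cp = Cb / Cm
Substituting: Cp = 0.592 / 0.932
Result: Cp ≈ 0.63519 (5 s.f.)

0.63519


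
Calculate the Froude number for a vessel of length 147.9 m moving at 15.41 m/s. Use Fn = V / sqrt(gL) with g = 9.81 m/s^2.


Formula: Fn = V / sqrt(g * L)
Step 1 — g * L = 9.81 * 147.9 = 1450.899
Step 2 — sqrt(g * L) = sqrt(1450.899) = 38.090668
Step 3 — Fn = 15.41 / 38.090668 ≈ 0.40456 (5 s.f.)

0.40456


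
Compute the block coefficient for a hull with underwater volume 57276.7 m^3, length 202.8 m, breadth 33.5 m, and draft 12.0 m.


Formula: Cb = V / (L * B * T)
Step 1 — L * B * T = 202.8 * 33.5 * 12.0 = 81525.6 m^3
Step 2 — Cb = 57276.7 / 81525.6 ≈ 0.70256 (5 s.f.)

0.70256


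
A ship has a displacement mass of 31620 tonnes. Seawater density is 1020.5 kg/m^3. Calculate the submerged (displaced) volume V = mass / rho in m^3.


Formula: V = mass / rho
Step 1 — convert tonnes to kg: 31620 t * 1000 = 31620000 kg
Step 2 — V = 31620000 / 1020.5 ≈ 30985 m^3 (5 s.f.)

30985 m^3


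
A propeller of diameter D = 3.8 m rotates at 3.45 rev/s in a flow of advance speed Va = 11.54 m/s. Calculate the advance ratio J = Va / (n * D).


Formula: J = Va / (n * D)
Step 1 — n * D = 3.45 * 3.8 = 13.11
Step 2 — J = 11.54 / 13.11 ≈ 0.88024 (5 s.f.)

0.88024


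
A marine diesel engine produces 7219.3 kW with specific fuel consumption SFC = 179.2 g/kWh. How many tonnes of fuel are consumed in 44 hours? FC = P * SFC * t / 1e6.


Formula: FC (tonnes) = P * SFC * t / 1,000,000
Step 1 — P * SFC * t = 7219.3 * 179.2 * 44 = 56922736.64 g
Step 2 — FC (tonnes) = 56922736.64 / 1,000,000 ≈ 56.923 tonnes (5 s.f.)

56.923 tonnes


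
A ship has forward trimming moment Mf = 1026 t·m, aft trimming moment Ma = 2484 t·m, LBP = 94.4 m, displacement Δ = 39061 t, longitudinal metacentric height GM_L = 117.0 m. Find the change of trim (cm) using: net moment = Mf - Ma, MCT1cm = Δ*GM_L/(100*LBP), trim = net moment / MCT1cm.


Formula: net trimming moment = Mf - Ma; MCT1cm = Δ*GM_L/(100*LBP); trim = net moment / MCT1cm
Step 1 — net trimming moment = 1026 - 2484 = -1458 t·m
Step 2 — MCT1cm = 39061 * 117.0 / (100 * 94.4) = 484.1247 t·m/cm
Step 3 — trim = -1458 / 484.1247 ≈ -3.0116 cm (5 s.f.)

-3.0116 cm


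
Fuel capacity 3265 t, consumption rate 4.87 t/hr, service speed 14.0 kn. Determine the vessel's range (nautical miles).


Formula: endurance = fuel / rate; range = endurance * speed
Step 1 — endurance = 3265 / 4.87 = 670.4312 hours
Step 2 — range = 670.4312 * 14.0 ≈ 9386.0 nautical miles (5 s.f.)

9386.0 NM


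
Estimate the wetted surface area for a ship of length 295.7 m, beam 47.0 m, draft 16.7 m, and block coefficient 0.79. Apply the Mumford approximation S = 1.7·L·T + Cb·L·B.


Formula: S = 1.7*L*T + V/T with V = Cb*L*B*T, i.e. S = L * (1.7*T + Cb*B)
Step 1 — 1.7*T = 1.7 * 16.7 = 28.39 m
Step 2 — Cb*B = 0.79 * 47.0 = 37.13 m
Step 3 — 1.7*T + Cb*B = 28.39 + 37.13 = 65.52 m
Step 4 — S = 295.7 * 65.52 ≈ 19374 m^2 (5 s.f.)

19374 m^2


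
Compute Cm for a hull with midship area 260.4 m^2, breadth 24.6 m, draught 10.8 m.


Formula: Cm = Am / (B * T)
Step 1 — B * T = 24.6 * 10.8 = 265.68 m^2
Step 2 — Cm = 260.4 / 265.68 ≈ 0.98013 (5 s.f.)

0.98013


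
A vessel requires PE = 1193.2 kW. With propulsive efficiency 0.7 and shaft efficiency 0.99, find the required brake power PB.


Formula: PB = PE / (eta_D * eta_S)
Step 1 — combined efficiency = eta_D * eta_S = 0.7 * 0.99 = 0.693
Step 2 — PB = 1193.2 / 0.693 ≈ 1721.8 kW (5 s.f.)

1721.8 kW


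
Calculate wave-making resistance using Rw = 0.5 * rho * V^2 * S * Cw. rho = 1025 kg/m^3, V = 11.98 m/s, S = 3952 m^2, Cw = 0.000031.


Formula: Rw = 0.5 * rho * V^2 * S * Cw
Step 1 — V^2 = 11.98^2 = 143.5204
Step 2 — 0.5 * rho * V^2 = 0.5 * 1025 * 143.5204 = 73554.205
Step 3 — Rw = 73554.205 * 3952 * 0.000031 ≈ 9011.3 N (5 s.f.)

9011.3 N


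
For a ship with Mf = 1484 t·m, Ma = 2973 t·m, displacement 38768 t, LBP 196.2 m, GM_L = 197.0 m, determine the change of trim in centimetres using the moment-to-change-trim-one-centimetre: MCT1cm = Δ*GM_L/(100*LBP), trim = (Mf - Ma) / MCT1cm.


Formula: net trimming moment = Mf - Ma; MCT1cm = Δ*GM_L/(100*LBP); trim = net moment / MCT1cm
Step 1 — net trimming moment = 1484 - 2973 = -1489 t·m
Step 2 — MCT1cm = 38768 * 197.0 / (100 * 196.2) = 389.2608 t·m/cm
Step 3 — trim = -1489 / 389.2608 ≈ -3.8252 cm (5 s.f.)

-3.8252 cm


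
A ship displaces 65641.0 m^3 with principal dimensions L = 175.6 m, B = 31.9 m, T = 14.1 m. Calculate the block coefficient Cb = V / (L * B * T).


Formula: Cb = V / (L * B * T)
Step 1 — L * B * T = 175.6 * 31.9 * 14.1 = 78983.124 m^3
Step 2 — Cb = 65641.0 / 78983.124 ≈ 0.83108 (5 s.f.)

0.83108


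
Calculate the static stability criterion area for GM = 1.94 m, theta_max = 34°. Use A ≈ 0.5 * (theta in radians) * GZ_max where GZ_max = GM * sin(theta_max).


Formula: GZ_max = GM * sin(theta); Area = 0.5 * theta_rad * GZ_max
Step 1 — GZ_max = 1.94 * sin(34°) = 1.94 * 0.559193 = 1.084834 m
Step 2 — theta_rad = 34 * pi/180 = 0.593412 rad
Step 3 — Area = 0.5 * 0.593412 * 1.084834 ≈ 0.32188 m·rad (5 s.f.)

0.32188 m·rad


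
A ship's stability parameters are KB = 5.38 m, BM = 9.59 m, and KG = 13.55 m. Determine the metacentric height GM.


Formula: GM = KB + BM - KG
Step 1 — KM = KB + BM = 5.38 + 9.59 = 14.97 m
Step 2 — GM = KM - KG = 14.97 - 13.55 = 1.42 m

1.42 m


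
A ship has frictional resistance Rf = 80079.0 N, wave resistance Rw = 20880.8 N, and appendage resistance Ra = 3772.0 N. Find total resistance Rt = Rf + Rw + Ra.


Formula: Rt = Rf + Rw + Ra
Substituting: Rt = 80079.0 + 20880.8 + 3772.0
Result: Rt = 104731.8 N

104731.8 N


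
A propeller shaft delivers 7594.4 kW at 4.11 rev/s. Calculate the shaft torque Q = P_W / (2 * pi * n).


Formula: Q = P_W / (2 * pi * n)
Step 1 — P_W = 7594.4 kW * 1000 = 7594400.0 W
Step 2 — 2 * pi * n = 2 * pi * 4.11 = 25.823892
Step 3 — Q = 7594400.0 / 25.823892 ≈ 294080 N·m (5 s.f.)

294080 N·m


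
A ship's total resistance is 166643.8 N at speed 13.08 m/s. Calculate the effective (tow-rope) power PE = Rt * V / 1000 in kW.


Formula: PE = Rt * V / 1000 (kW)
Step 1 — PE (W) = 166643.8 * 13.08 = 2179700.904 W
Step 2 — PE (kW) = 2179700.904 / 1000 ≈ 2179.7 kW (5 s.f.)

2179.7 kW


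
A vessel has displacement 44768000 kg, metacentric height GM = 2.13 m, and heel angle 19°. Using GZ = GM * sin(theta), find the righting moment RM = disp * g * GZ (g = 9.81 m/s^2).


Formula: GZ = GM * sin(theta); RM = disp * g * GZ
Step 1 — GZ = 2.13 * sin(19°) = 2.13 * 0.325568 = 0.69346 m
Step 2 — RM = 44768000 * 9.81 * 0.69346 ≈ 304550000 N·m (5 s.f.)

304550000 N·m


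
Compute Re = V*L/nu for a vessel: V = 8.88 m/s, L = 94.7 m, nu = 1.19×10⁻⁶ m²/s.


Formula: Re = V * L / nu
Step 1 — V * L = 8.88 * 94.7 = 840.936 m^2/s
Step 2 — Re = 840.936 / 1.19e-6 = 7.07e+08

7.07e+08


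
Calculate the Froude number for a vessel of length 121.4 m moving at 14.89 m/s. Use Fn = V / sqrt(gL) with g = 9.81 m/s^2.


Formula: Fn = V / sqrt(g * L)
Step 1 — g * L = 9.81 * 121.4 = 1190.934
Step 2 — sqrt(g * L) = sqrt(1190.934) = 34.509912
Step 3 — Fn = 14.89 / 34.509912 ≈ 0.43147 (5 s.f.)

0.43147


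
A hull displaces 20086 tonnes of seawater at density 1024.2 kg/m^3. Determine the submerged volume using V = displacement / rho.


Formula: V = mass / rho
Step 1 — convert tonnes to kg: 20086 t * 1000 = 20086000 kg
Step 2 — V = 20086000 / 1024.2 ≈ 19611 m^3 (5 s.f.)

19611 m^3


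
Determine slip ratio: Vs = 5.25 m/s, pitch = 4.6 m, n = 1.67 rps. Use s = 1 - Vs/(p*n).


Formula: s = 1 - Vs / (p * n)
Step 1 — p * n = 4.6 * 1.67 = 7.682
Step 2 — Vs / (p*n) = 5.25 / 7.682 = 0.683416 (6 d.p.)
Step 3 — s = 1 - 0.683416 = 0.316584

0.316584


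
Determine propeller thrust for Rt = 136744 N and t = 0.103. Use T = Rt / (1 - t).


Formula: T = Rt / (1 - t)
Step 1 — (1 - t) = 1 - 0.103 = 0.897
Step 2 — T = 136744 / 0.897 ≈ 152450 N (5 s.f.)

152450 N


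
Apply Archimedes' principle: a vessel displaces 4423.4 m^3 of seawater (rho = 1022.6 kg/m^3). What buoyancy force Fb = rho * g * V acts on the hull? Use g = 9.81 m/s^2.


Formula: Fb = rho * g * V
Substituting: Fb = 1022.6 * 9.81 * 4423.4
Intermediate: 1022.6 * 9.81 = 10031.706
Result: Fb = 10031.706 * 4423.4 ≈ 44374000 N (5 s.f.)

44374000 N


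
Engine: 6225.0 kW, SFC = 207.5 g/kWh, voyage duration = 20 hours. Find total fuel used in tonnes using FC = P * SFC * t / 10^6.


Formula: FC (tonnes) = P * SFC * t / 1,000,000
Step 1 — P * SFC * t = 6225.0 * 207.5 * 20 = 25833750.0 g
Step 2 — FC (tonnes) = 25833750.0 / 1,000,000 ≈ 25.834 tonnes (5 s.f.)

25.834 tonnes


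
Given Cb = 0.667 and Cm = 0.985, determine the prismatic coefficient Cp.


Formula: Cp = Cb / Cm
Substituting: Cp = 0.667 / 0.985
Result: Cp ≈ 0.67716 (5 s.f.)

0.67716


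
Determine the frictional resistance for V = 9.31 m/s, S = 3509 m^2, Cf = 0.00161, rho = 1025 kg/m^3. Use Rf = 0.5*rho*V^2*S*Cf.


Formula: Rf = 0.5 * rho * V^2 * S * Cf
Step 1 — V^2 = 9.31^2 = 86.6761
Step 2 — 0.5 * rho * V^2 = 0.5 * 1025 * 86.6761 = 44421.50125
Step 3 — Rf = 44421.50125 * 3509 * 0.00161 ≈ 250960 N (5 s.f.)

250960 N


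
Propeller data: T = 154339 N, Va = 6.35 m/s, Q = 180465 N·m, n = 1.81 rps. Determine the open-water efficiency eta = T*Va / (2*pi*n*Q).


Formula: eta = T * Va / (2 * pi * n * Q)
Step 1 — numerator = T * Va = 154339 * 6.35 = 980052.65
Step 2 — 2 * pi * n = 2 * pi * 1.81 = 11.372565
Step 3 — denominator = 11.372565 * 180465 = 2052349.94
Step 4 — eta = 980052.65 / 2052349.94 ≈ 0.47753 (5 s.f.)

0.47753


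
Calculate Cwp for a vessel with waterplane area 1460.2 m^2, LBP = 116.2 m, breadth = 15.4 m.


Formula: Cwp = Aw / (L * B)
Step 1 — L * B = 116.2 * 15.4 = 1789.48 m^2
Step 2 — Cwp = 1460.2 / 1789.48 ≈ 0.81599 (5 s.f.)

0.81599


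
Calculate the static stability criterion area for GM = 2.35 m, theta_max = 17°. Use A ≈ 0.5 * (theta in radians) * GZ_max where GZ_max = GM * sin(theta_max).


Formula: GZ_max = GM * sin(theta); Area = 0.5 * theta_rad * GZ_max
Step 1 — GZ_max = 2.35 * sin(17°) = 2.35 * 0.292372 = 0.687074 m
Step 2 — theta_rad = 17 * pi/180 = 0.296706 rad
Step 3 — Area = 0.5 * 0.296706 * 0.687074 ≈ 0.10193 m·rad (5 s.f.)

0.10193 m·rad


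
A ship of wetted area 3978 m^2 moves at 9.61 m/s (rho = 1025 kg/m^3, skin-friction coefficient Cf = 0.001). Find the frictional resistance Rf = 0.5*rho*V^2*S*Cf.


Formula: Rf = 0.5 * rho * V^2 * S * Cf
Step 1 — V^2 = 9.61^2 = 92.3521
Step 2 — 0.5 * rho * V^2 = 0.5 * 1025 * 92.3521 = 47330.45125
Step 3 — Rf = 47330.45125 * 3978 * 0.001 ≈ 188280 N (5 s.f.)

188280 N


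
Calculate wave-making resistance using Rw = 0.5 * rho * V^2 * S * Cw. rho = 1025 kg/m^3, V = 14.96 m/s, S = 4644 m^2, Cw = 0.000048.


Formula: Rw = 0.5 * rho * V^2 * S * Cw
Step 1 — V^2 = 14.96^2 = 223.8016
Step 2 — 0.5 * rho * V^2 = 0.5 * 1025 * 223.8016 = 114698.32
Step 3 — Rw = 114698.32 * 4644 * 0.000048 ≈ 25568 N (5 s.f.)

25568 N


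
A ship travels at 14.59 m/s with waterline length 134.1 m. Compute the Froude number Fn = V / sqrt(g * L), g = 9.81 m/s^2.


Formula: Fn = V / sqrt(g * L)
Step 1 — g * L = 9.81 * 134.1 = 1315.521
Step 2 — sqrt(g * L) = sqrt(1315.521) = 36.270112
Step 3 — Fn = 14.59 / 36.270112 ≈ 0.40226 (5 s.f.)

0.40226


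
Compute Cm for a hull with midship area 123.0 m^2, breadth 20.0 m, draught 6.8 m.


Formula: Cm = Am / (B * T)
Step 1 — B * T = 20.0 * 6.8 = 136.0 m^2
Step 2 — Cm = 123.0 / 136.0 ≈ 0.90441 (5 s.f.)

0.90441


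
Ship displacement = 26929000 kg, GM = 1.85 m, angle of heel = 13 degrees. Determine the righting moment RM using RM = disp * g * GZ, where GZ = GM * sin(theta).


Formula: GZ = GM * sin(theta); RM = disp * g * GZ
Step 1 — GZ = 1.85 * sin(13°) = 1.85 * 0.224951 = 0.416159 m
Step 2 — RM = 26929000 * 9.81 * 0.416159 ≈ 109940000 N·m (5 s.f.)

109940000 N·m


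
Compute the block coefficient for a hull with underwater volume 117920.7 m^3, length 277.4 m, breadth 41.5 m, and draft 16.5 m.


Formula: Cb = V / (L * B * T)
Step 1 — L * B * T = 277.4 * 41.5 * 16.5 = 189949.65 m^3
Step 2 — Cb = 117920.7 / 189949.65 ≈ 0.62080 (5 s.f.)

0.62080


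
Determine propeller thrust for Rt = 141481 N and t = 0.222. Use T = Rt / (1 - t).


Formula: T = Rt / (1 - t)
Step 1 — (1 - t) = 1 - 0.222 = 0.778
Step 2 — T = 141481 / 0.778 ≈ 181850 N (5 s.f.)

181850 N


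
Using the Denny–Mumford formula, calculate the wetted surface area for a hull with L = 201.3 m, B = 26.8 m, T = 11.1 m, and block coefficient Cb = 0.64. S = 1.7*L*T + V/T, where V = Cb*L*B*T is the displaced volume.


Formula: S = 1.7*L*T + V/T with V = Cb*L*B*T, i.e. S = L * (1.7*T + Cb*B)
Step 1 — 1.7*T = 1.7 * 11.1 = 18.87 m
Step 2 — Cb*B = 0.64 * 26.8 = 17.152 m
Step 3 — 1.7*T + Cb*B = 18.87 + 17.152 = 36.022 m
Step 4 — S = 201.3 * 36.022 ≈ 7251.2 m^2 (5 s.f.)

7251.2 m^2


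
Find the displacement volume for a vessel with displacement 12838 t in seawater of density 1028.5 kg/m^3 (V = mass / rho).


Formula: V = mass / rho
Step 1 — convert tonnes to kg: 12838 t * 1000 = 12838000 kg
Step 2 — V = 12838000 / 1028.5 ≈ 12482 m^3 (5 s.f.)

12482 m^3


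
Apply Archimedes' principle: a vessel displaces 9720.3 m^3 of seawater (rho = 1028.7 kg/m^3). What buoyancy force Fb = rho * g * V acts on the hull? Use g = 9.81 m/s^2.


Formula: Fb = rho * g * V
Substituting: Fb = 1028.7 * 9.81 * 9720.3
Intermediate: 1028.7 * 9.81 = 10091.547
Result: Fb = 10091.547 * 9720.3 ≈ 98093000 N (5 s.f.)

98093000 N


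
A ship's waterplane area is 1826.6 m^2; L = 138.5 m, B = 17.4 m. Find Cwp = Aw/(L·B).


Formula: Cwp = Aw / (L * B)
Step 1 — L * B = 138.5 * 17.4 = 2409.9 m^2
Step 2 — Cwp = 1826.6 / 2409.9 ≈ 0.75796 (5 s.f.)

0.75796


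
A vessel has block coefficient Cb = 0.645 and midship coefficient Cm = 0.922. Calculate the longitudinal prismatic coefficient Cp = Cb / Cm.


Formula: Cp = Cb / Cm
Substituting: Cp = 0.645 / 0.922
Result: Cp ≈ 0.69957 (5 s.f.)

0.69957


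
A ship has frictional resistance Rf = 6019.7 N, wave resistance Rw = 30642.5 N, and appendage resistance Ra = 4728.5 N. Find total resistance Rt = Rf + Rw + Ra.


Formula: Rt = Rf + Rw + Ra
Substituting: Rt = 6019.7 + 30642.5 + 4728.5
Result: Rt = 41390.7 N

41390.7 N


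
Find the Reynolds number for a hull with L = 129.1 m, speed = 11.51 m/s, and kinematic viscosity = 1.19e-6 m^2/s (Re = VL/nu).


Formula: Re = V * L / nu
Step 1 — V * L = 11.51 * 129.1 = 1485.941 m^2/s
Step 2 — Re = 1485.941 / 1.19e-6 = 1.25e+09

1.25e+09


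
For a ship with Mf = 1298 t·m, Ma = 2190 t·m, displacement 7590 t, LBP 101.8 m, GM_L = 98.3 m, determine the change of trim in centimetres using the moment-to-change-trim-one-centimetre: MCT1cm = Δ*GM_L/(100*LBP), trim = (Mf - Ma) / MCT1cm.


Formula: net trimming moment = Mf - Ma; MCT1cm = Δ*GM_L/(100*LBP); trim = net moment / MCT1cm
Step 1 — net trimming moment = 1298 - 2190 = -892 t·m
Step 2 — MCT1cm = 7590 * 98.3 / (100 * 101.8) = 73.2905 t·m/cm
Step 3 — trim = -892 / 73.2905 ≈ -12.171 cm (5 s.f.)

-12.171 cm


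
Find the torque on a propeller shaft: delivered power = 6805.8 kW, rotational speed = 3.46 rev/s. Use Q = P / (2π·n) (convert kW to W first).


Formula: Q = P_W / (2 * pi * n)
Step 1 — P_W = 6805.8 kW * 1000 = 6805800.0 W
Step 2 — 2 * pi * n = 2 * pi * 3.46 = 21.739821
Step 3 — Q = 6805800.0 / 21.739821 ≈ 313060 N·m (5 s.f.)

313060 N·m


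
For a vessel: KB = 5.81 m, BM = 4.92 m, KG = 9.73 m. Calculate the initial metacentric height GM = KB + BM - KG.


Formula: GM = KB + BM - KG
Step 1 — KM = KB + BM = 5.81 + 4.92 = 10.73 m
Step 2 — GM = KM - KG = 10.73 - 9.73 = 1.0 m

1.0 m


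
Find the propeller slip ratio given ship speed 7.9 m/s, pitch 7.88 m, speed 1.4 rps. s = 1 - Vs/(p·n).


Formula: s = 1 - Vs / (p * n)
Step 1 — p * n = 7.88 * 1.4 = 11.032
Step 2 — Vs / (p*n) = 7.9 / 11.032 = 0.716099 (6 d.p.)
Step 3 — s = 1 - 0.716099 = 0.283901

0.283901


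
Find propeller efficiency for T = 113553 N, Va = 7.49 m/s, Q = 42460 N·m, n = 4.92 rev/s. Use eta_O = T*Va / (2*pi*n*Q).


Formula: eta = T * Va / (2 * pi * n * Q)
Step 1 — numerator = T * Va = 113553 * 7.49 = 850511.97
Step 2 — 2 * pi * n = 2 * pi * 4.92 = 30.913272
Step 3 — denominator = 30.913272 * 42460 = 1312577.53
Step 4 — eta = 850511.97 / 1312577.53 ≈ 0.64797 (5 s.f.)

0.64797


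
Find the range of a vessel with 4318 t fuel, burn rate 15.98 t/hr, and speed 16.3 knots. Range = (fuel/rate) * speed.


Formula: endurance = fuel / rate; range = endurance * speed
Step 1 — endurance = 4318 / 15.98 = 270.2128 hours
Step 2 — range = 270.2128 * 16.3 ≈ 4404.5 nautical miles (5 s.f.)

4404.5 NM


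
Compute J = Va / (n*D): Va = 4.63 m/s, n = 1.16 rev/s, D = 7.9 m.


Formula: J = Va / (n * D)
Step 1 — n * D = 1.16 * 7.9 = 9.164
Step 2 — J = 4.63 / 9.164 ≈ 0.50524 (5 s.f.)

0.50524


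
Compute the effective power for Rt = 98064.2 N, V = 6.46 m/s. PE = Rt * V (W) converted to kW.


Formula: PE = Rt * V / 1000 (kW)
Step 1 — PE (W) = 98064.2 * 6.46 = 633494.732 W
Step 2 — PE (kW) = 633494.732 / 1000 ≈ 633.49 kW (5 s.f.)

633.49 kW


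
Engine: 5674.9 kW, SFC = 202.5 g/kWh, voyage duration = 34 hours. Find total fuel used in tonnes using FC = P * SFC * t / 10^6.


Formula: FC (tonnes) = P * SFC * t / 1,000,000
Step 1 — P * SFC * t = 5674.9 * 202.5 * 34 = 39071686.5 g
Step 2 — FC (tonnes) = 39071686.5 / 1,000,000 ≈ 39.072 tonnes (5 s.f.)

39.072 tonnes


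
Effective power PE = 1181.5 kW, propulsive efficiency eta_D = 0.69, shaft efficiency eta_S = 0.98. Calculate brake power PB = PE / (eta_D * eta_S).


Formula: PB = PE / (eta_D * eta_S)
Step 1 — combined efficiency = eta_D * eta_S = 0.69 * 0.98 = 0.6762
Step 2 — PB = 1181.5 / 0.6762 ≈ 1747.3 kW (5 s.f.)

1747.3 kW


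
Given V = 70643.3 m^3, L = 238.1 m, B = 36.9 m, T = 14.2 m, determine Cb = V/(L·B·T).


Formula: Cb = V / (L * B * T)
Step 1 — L * B * T = 238.1 * 36.9 * 14.2 = 124759.638 m^3
Step 2 — Cb = 70643.3 / 124759.638 ≈ 0.56624 (5 s.f.)

0.56624


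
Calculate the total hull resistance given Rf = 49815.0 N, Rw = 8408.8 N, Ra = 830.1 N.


Formula: Rt = Rf + Rw + Ra
Substituting: Rt = 49815.0 + 8408.8 + 830.1
Result: Rt = 59053.9 N

59053.9 N


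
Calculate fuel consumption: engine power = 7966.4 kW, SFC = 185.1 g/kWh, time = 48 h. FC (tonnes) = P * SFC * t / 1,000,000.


Formula: FC (tonnes) = P * SFC * t / 1,000,000
Step 1 — P * SFC * t = 7966.4 * 185.1 * 48 = 70779870.72 g
Step 2 — FC (tonnes) = 70779870.72 / 1,000,000 ≈ 70.780 tonnes (5 s.f.)

70.780 tonnes


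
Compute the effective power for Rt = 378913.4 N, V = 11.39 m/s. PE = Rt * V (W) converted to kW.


Formula: PE = Rt * V / 1000 (kW)
Step 1 — PE (W) = 378913.4 * 11.39 = 4315823.626 W
Step 2 — PE (kW) = 4315823.626 / 1000 ≈ 4315.8 kW (5 s.f.)

4315.8 kW


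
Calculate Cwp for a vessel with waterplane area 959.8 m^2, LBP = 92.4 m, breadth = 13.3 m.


Formula: Cwp = Aw / (L * B)
Step 1 — L * B = 92.4 * 13.3 = 1228.92 m^2
Step 2 — Cwp = 959.8 / 1228.92 ≈ 0.78101 (5 s.f.)

0.78101


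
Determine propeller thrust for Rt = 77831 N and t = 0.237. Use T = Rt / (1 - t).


Formula: T = Rt / (1 - t)
Step 1 — (1 - t) = 1 - 0.237 = 0.763
Step 2 — T = 77831 / 0.763 ≈ 102010 N (5 s.f.)

102010 N
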